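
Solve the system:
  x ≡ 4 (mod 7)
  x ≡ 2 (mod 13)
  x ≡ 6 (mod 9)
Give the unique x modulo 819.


Moduli 7, 13, 9 are pairwise coprime; by CRT there is a unique solution modulo M = 7 · 13 · 9 = 819.
Solve pairwise, accumulating the modulus:
  Start with x ≡ 4 (mod 7).
  Combine with x ≡ 2 (mod 13): since gcd(7, 13) = 1, we get a unique residue mod 91.
    Write x = 4 + 7·t and substitute into x ≡ 2 (mod 13): 7·t ≡ 2 − 4 = -2 (mod 13).
    Reduce coefficients mod 13: 7·t ≡ 11 (mod 13).
    The inverse of 7 mod 13 is 2 (since 7·2 = 14 = 1·13 + 1), so t ≡ 2·11 = 22 ≡ 9 (mod 13).
    Then x = 4 + 7·9 = 67, valid modulo lcm(7, 13) = 91: x ≡ 67 (mod 91).
  Combine with x ≡ 6 (mod 9): since gcd(91, 9) = 1, we get a unique residue mod 819.
    Write x = 67 + 91·t and substitute into x ≡ 6 (mod 9): 91·t ≡ 6 − 67 = -61 (mod 9).
    Reduce coefficients mod 9: 1·t ≡ 2 (mod 9).
    So t ≡ 2 (mod 9).
    Then x = 67 + 91·2 = 249, valid modulo lcm(91, 9) = 819: x ≡ 249 (mod 819).
Verify: 249 mod 7 = 4 ✓, 249 mod 13 = 2 ✓, 249 mod 9 = 6 ✓.

x ≡ 249 (mod 819).


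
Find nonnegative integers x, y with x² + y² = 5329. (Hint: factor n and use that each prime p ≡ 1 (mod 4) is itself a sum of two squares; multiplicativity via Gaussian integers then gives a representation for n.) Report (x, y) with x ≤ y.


Step 1: Factor n = 5329 = 73^2.
Step 2: Check the mod-4 condition on each prime factor: 73 ≡ 1 (mod 4), exponent 2.
All primes ≡ 3 (mod 4) appear to even exponent (or don't appear), so by the two-squares theorem n IS expressible as a sum of two squares.
Step 3: Build a representation. Here n = 73 · 73 is a product of primes ≡ 1 (mod 4). Each prime p ≡ 1 (mod 4) is itself a sum of two squares; find a² by testing p − a² for a perfect square:
  73: 73 − 1² = 72, 73 − 2² = 69, 73 − 3² = 64 = 8² ⇒ 73 = 3² + 8².
  Combine using the Brahmagupta–Fibonacci identity (a² + b²)(c² + d²) = (ac − bd)² + (ad + bc)² = (ac + bd)² + (ad − bc)²:
  73 · 73 = 5329: from (3² + 8²)(3² + 8²), take (3·3 − 8·8, 3·8 + 8·3) = (9 − 64, 24 + 24) = (-55, 48); dropping signs (only squares matter) gives (55, 48); check 55² + 48² = 3025 + 2304 = 5329 ✓.
Step 4: Order so x ≤ y and verify: 48² + 55² = 2304 + 3025 = 5329 = n. ✓

n = 5329 = 48² + 55² (one valid representation with x ≤ y).


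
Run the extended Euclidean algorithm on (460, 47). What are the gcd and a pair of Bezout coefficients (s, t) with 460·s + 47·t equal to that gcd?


Euclidean algorithm on (460, 47) — divide until remainder is 0:
  460 = 9 · 47 + 37
  47 = 1 · 37 + 10
  37 = 3 · 10 + 7
  10 = 1 · 7 + 3
  7 = 2 · 3 + 1
  3 = 3 · 1 + 0
gcd(460, 47) = 1.
Track Bezout coefficients alongside the remainders: start with r₀ = 460 = a·1 + b·0 (s = 1, t = 0) and r₁ = 47 = a·0 + b·1 (s = 0, t = 1); each new remainder r_{k+1} = r_{k-1} − q_k·r_k inherits s_{k+1} = s_{k-1} − q_k·s_k, t_{k+1} = t_{k-1} − q_k·t_k, so r_k = a·s_k + b·t_k at every step:
  q = 9: r = 37, s = 1 − 9·0 = 1, t = 0 − 9·1 = -9  (check: 460·1 + 47·(-9) = 37)
  q = 1: r = 10, s = 0 − 1·1 = -1, t = 1 − 1·(-9) = 10  (check: 460·(-1) + 47·10 = 10)
  q = 3: r = 7, s = 1 − 3·(-1) = 4, t = -9 − 3·10 = -39  (check: 460·4 + 47·(-39) = 7)
  q = 1: r = 3, s = -1 − 1·4 = -5, t = 10 − 1·(-39) = 49  (check: 460·(-5) + 47·49 = 3)
  q = 2: r = 1, s = 4 − 2·(-5) = 14, t = -39 − 2·49 = -137  (check: 460·14 + 47·(-137) = 1)
The row with r = 1 (the gcd) gives the Bezout coefficients s = 14, t = -137.
Result: 460 · (14) + 47 · (-137) = 1.

gcd(460, 47) = 1; s = 14, t = -137 (check: 460·14 + 47·(-137) = 1).


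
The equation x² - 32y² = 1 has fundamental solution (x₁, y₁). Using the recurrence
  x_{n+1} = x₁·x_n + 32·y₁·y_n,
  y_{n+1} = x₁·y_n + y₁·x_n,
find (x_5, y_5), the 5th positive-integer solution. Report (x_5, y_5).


Step 1: Find the fundamental solution (x₁, y₁) of x² - 32y² = 1.
  Expand √32 as a continued fraction. a₀ = ⌊√32⌋ = 5; iterate m_{k+1} = d_k·a_k − m_k, d_{k+1} = (32 − m_{k+1}²)/d_k, a_{k+1} = ⌊(a₀ + m_{k+1})/d_{k+1}⌋ (starting m₀ = 0, d₀ = 1), with convergents p_k = a_k·p_{k-1} + p_{k-2}, q_k = a_k·q_{k-1} + q_{k-2} (p₋₁ = 1, q₋₁ = 0):
  k = 0: a₀ = 5; p₀/q₀ = 5/1; p₀² − 32·q₀² = 25 − 32 = -7.
  k = 1: m = 5, d = 7, a = ⌊(5 + 5)/7⌋ = 1; p/q = (1·5 + 1)/(1·1 + 0) = 6/1; p² − 32·q² = 36 − 32 = 4.
  k = 2: m = 2, d = 4, a = ⌊(5 + 2)/4⌋ = 1; p/q = (1·6 + 5)/(1·1 + 1) = 11/2; p² − 32·q² = 121 − 128 = -7.
  k = 3: m = 2, d = 7, a = ⌊(5 + 2)/7⌋ = 1; p/q = (1·11 + 6)/(1·2 + 1) = 17/3; p² − 32·q² = 289 − 288 = 1.
  The first convergent with p² − 32·q² = 1 gives the fundamental solution (x₁, y₁) = (17, 3).
Step 2: Apply the recurrence (x_{n+1}, y_{n+1}) = (x₁x_n + 32y₁y_n, x₁y_n + y₁x_n) repeatedly.
  From (x_1, y_1) = (17, 3): x_2 = 17·17 + 32·3·3 = 577; y_2 = 17·3 + 3·17 = 102.
  From (x_2, y_2) = (577, 102): x_3 = 17·577 + 32·3·102 = 19601; y_3 = 17·102 + 3·577 = 3465.
  From (x_3, y_3) = (19601, 3465): x_4 = 17·19601 + 32·3·3465 = 665857; y_4 = 17·3465 + 3·19601 = 117708.
  From (x_4, y_4) = (665857, 117708): x_5 = 17·665857 + 32·3·117708 = 22619537; y_5 = 17·117708 + 3·665857 = 3998607.
Step 3: Verify x_5² - 32·y_5² = 511643454094369 - 511643454094368 = 1 (should be 1). ✓

(x_1, y_1) = (17, 3); (x_5, y_5) = (22619537, 3998607).


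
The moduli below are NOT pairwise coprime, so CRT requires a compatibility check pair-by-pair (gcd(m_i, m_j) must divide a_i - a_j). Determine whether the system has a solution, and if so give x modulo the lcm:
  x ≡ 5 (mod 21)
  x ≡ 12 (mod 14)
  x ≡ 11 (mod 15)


Moduli 21, 14, 15 are not pairwise coprime, so CRT works modulo lcm(m_i) when all pairwise compatibility conditions hold.
Pairwise compatibility: gcd(m_i, m_j) must divide a_i - a_j for every pair.
Merge one congruence at a time:
  Start: x ≡ 5 (mod 21).
  Combine with x ≡ 12 (mod 14): gcd(21, 14) = 7; 12 - 5 = 7, which IS divisible by 7, so compatible.
    Write x = 5 + 21·t and substitute into x ≡ 12 (mod 14): 21·t ≡ 12 − 5 = 7 (mod 14).
    Divide the congruence (and modulus) by g = 7: 3·t ≡ 1 (mod 2).
    Reduce coefficients mod 2: 1·t ≡ 1 (mod 2).
    So t ≡ 1 (mod 2).
    Then x = 5 + 21·1 = 26, valid modulo lcm(21, 14) = 42: x ≡ 26 (mod 42).
  Combine with x ≡ 11 (mod 15): gcd(42, 15) = 3; 11 - 26 = -15, which IS divisible by 3, so compatible.
    Write x = 26 + 42·t and substitute into x ≡ 11 (mod 15): 42·t ≡ 11 − 26 = -15 (mod 15).
    Divide the congruence (and modulus) by g = 3: 14·t ≡ -5 (mod 5).
    Reduce coefficients mod 5: 4·t ≡ 0 (mod 5).
    The inverse of 4 mod 5 is 4 (since 4·4 = 16 = 3·5 + 1), so t ≡ 4·0 = 0 ≡ 0 (mod 5).
    Then x = 26 + 42·0 = 26, valid modulo lcm(42, 15) = 210: x ≡ 26 (mod 210).
Verify: 26 mod 21 = 5, 26 mod 14 = 12, 26 mod 15 = 11.

x ≡ 26 (mod 210).


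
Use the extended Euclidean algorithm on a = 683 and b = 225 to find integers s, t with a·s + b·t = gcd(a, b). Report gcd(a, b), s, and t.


Euclidean algorithm on (683, 225) — divide until remainder is 0:
  683 = 3 · 225 + 8
  225 = 28 · 8 + 1
  8 = 8 · 1 + 0
gcd(683, 225) = 1.
Track Bezout coefficients alongside the remainders: start with r₀ = 683 = a·1 + b·0 (s = 1, t = 0) and r₁ = 225 = a·0 + b·1 (s = 0, t = 1); each new remainder r_{k+1} = r_{k-1} − q_k·r_k inherits s_{k+1} = s_{k-1} − q_k·s_k, t_{k+1} = t_{k-1} − q_k·t_k, so r_k = a·s_k + b·t_k at every step:
  q = 3: r = 8, s = 1 − 3·0 = 1, t = 0 − 3·1 = -3  (check: 683·1 + 225·(-3) = 8)
  q = 28: r = 1, s = 0 − 28·1 = -28, t = 1 − 28·(-3) = 85  (check: 683·(-28) + 225·85 = 1)
The row with r = 1 (the gcd) gives the Bezout coefficients s = -28, t = 85.
Result: 683 · (-28) + 225 · (85) = 1.

gcd(683, 225) = 1; s = -28, t = 85 (check: 683·(-28) + 225·85 = 1).


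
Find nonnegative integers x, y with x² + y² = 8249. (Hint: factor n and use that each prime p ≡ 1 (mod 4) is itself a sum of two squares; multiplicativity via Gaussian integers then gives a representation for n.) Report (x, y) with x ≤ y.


Step 1: Factor n = 8249 = 73 · 113.
Step 2: Check the mod-4 condition on each prime factor: 73 ≡ 1 (mod 4), exponent 1; 113 ≡ 1 (mod 4), exponent 1.
All primes ≡ 3 (mod 4) appear to even exponent (or don't appear), so by the two-squares theorem n IS expressible as a sum of two squares.
Step 3: Build a representation. Here n = 73 · 113 is a product of primes ≡ 1 (mod 4). Each prime p ≡ 1 (mod 4) is itself a sum of two squares; find a² by testing p − a² for a perfect square:
  73: 73 − 1² = 72, 73 − 2² = 69, 73 − 3² = 64 = 8² ⇒ 73 = 3² + 8².
  113: 113 − 1² = 112, 113 − 2² = 109, 113 − 3² = 104, 113 − 4² = 97, 113 − 5² = 88, 113 − 6² = 77, 113 − 7² = 64 = 8² ⇒ 113 = 7² + 8².
  Combine using the Brahmagupta–Fibonacci identity (a² + b²)(c² + d²) = (ac − bd)² + (ad + bc)² = (ac + bd)² + (ad − bc)²:
  73 · 113 = 8249: from (3² + 8²)(7² + 8²), take (3·7 − 8·8, 3·8 + 8·7) = (21 − 64, 24 + 56) = (-43, 80); dropping signs (only squares matter) gives (43, 80); check 43² + 80² = 1849 + 6400 = 8249 ✓.
Step 4: Order so x ≤ y and verify: 43² + 80² = 1849 + 6400 = 8249 = n. ✓

n = 8249 = 43² + 80² (one valid representation with x ≤ y).


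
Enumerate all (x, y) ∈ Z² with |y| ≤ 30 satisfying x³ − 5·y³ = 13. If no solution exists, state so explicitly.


The equation is x³ - 5y³ = 13. For fixed y, x³ = 5·y³ + 13, so a solution requires the RHS to be a perfect cube.
Strategy: iterate y from -30 to 30, compute RHS = 5·y³ + 13, and check whether it is a (positive or negative) perfect cube.
Check small values of y:
  y = 0: RHS = 13 is not a perfect cube.
  y = 1: RHS = 18 is not a perfect cube.
  y = -1: RHS = 8 = (2)³ ⇒ x = 2 works.
  y = 2: RHS = 53 is not a perfect cube.
  y = -2: RHS = -27 = (-3)³ ⇒ x = -3 works.
  y = 3: RHS = 148 is not a perfect cube.
  y = -3: RHS = -122 is not a perfect cube.
Continuing, at y = 7: RHS = 1728 = (12)³ ⇒ x = 12 works.
Searching the remaining y in |y| ≤ 30 finds no further solutions.
Collected solutions: (2, -1), (-3, -2), (12, 7).

Solutions (with |y| ≤ 30): (2, -1), (-3, -2), (12, 7).


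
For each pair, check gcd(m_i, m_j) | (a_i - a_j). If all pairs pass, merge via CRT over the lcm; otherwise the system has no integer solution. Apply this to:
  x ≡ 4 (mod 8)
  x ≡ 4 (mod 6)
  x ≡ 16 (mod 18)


Moduli 8, 6, 18 are not pairwise coprime, so CRT works modulo lcm(m_i) when all pairwise compatibility conditions hold.
Pairwise compatibility: gcd(m_i, m_j) must divide a_i - a_j for every pair.
Merge one congruence at a time:
  Start: x ≡ 4 (mod 8).
  Combine with x ≡ 4 (mod 6): gcd(8, 6) = 2; 4 - 4 = 0, which IS divisible by 2, so compatible.
    Write x = 4 + 8·t and substitute into x ≡ 4 (mod 6): 8·t ≡ 4 − 4 = 0 (mod 6).
    Divide the congruence (and modulus) by g = 2: 4·t ≡ 0 (mod 3).
    Reduce coefficients mod 3: 1·t ≡ 0 (mod 3).
    So t ≡ 0 (mod 3).
    Then x = 4 + 8·0 = 4, valid modulo lcm(8, 6) = 24: x ≡ 4 (mod 24).
  Combine with x ≡ 16 (mod 18): gcd(24, 18) = 6; 16 - 4 = 12, which IS divisible by 6, so compatible.
    Write x = 4 + 24·t and substitute into x ≡ 16 (mod 18): 24·t ≡ 16 − 4 = 12 (mod 18).
    Divide the congruence (and modulus) by g = 6: 4·t ≡ 2 (mod 3).
    Reduce coefficients mod 3: 1·t ≡ 2 (mod 3).
    So t ≡ 2 (mod 3).
    Then x = 4 + 24·2 = 52, valid modulo lcm(24, 18) = 72: x ≡ 52 (mod 72).
Verify: 52 mod 8 = 4, 52 mod 6 = 4, 52 mod 18 = 16.

x ≡ 52 (mod 72).


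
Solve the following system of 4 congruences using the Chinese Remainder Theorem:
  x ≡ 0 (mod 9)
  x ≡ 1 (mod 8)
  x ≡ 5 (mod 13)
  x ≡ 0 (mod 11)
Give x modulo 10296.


Product of moduli M = 9 · 8 · 13 · 11 = 10296.
Merge one congruence at a time:
  Start: x ≡ 0 (mod 9).
  Combine with x ≡ 1 (mod 8); new modulus lcm = 72.
    Write x = 0 + 9·t and substitute into x ≡ 1 (mod 8): 9·t ≡ 1 − 0 = 1 (mod 8).
    Reduce coefficients mod 8: 1·t ≡ 1 (mod 8).
    So t ≡ 1 (mod 8).
    Then x = 0 + 9·1 = 9, valid modulo lcm(9, 8) = 72: x ≡ 9 (mod 72).
  Combine with x ≡ 5 (mod 13); new modulus lcm = 936.
    Write x = 9 + 72·t and substitute into x ≡ 5 (mod 13): 72·t ≡ 5 − 9 = -4 (mod 13).
    Reduce coefficients mod 13: 7·t ≡ 9 (mod 13).
    The inverse of 7 mod 13 is 2 (since 7·2 = 14 = 1·13 + 1), so t ≡ 2·9 = 18 ≡ 5 (mod 13).
    Then x = 9 + 72·5 = 369, valid modulo lcm(72, 13) = 936: x ≡ 369 (mod 936).
  Combine with x ≡ 0 (mod 11); new modulus lcm = 10296.
    Write x = 369 + 936·t and substitute into x ≡ 0 (mod 11): 936·t ≡ 0 − 369 = -369 (mod 11).
    Reduce coefficients mod 11: 1·t ≡ 5 (mod 11).
    So t ≡ 5 (mod 11).
    Then x = 369 + 936·5 = 5049, valid modulo lcm(936, 11) = 10296: x ≡ 5049 (mod 10296).
Verify against each original: 5049 mod 9 = 0, 5049 mod 8 = 1, 5049 mod 13 = 5, 5049 mod 11 = 0.

x ≡ 5049 (mod 10296).


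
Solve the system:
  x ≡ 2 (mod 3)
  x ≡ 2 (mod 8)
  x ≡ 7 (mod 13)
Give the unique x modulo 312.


Moduli 3, 8, 13 are pairwise coprime; by CRT there is a unique solution modulo M = 3 · 8 · 13 = 312.
Solve pairwise, accumulating the modulus:
  Start with x ≡ 2 (mod 3).
  Combine with x ≡ 2 (mod 8): since gcd(3, 8) = 1, we get a unique residue mod 24.
    Write x = 2 + 3·t and substitute into x ≡ 2 (mod 8): 3·t ≡ 2 − 2 = 0 (mod 8).
    The inverse of 3 mod 8 is 3 (since 3·3 = 9 = 1·8 + 1), so t ≡ 3·0 = 0 ≡ 0 (mod 8).
    Then x = 2 + 3·0 = 2, valid modulo lcm(3, 8) = 24: x ≡ 2 (mod 24).
  Combine with x ≡ 7 (mod 13): since gcd(24, 13) = 1, we get a unique residue mod 312.
    Write x = 2 + 24·t and substitute into x ≡ 7 (mod 13): 24·t ≡ 7 − 2 = 5 (mod 13).
    Reduce coefficients mod 13: 11·t ≡ 5 (mod 13).
    The inverse of 11 mod 13 is 6 (since 11·6 = 66 = 5·13 + 1), so t ≡ 6·5 = 30 ≡ 4 (mod 13).
    Then x = 2 + 24·4 = 98, valid modulo lcm(24, 13) = 312: x ≡ 98 (mod 312).
Verify: 98 mod 3 = 2 ✓, 98 mod 8 = 2 ✓, 98 mod 13 = 7 ✓.

x ≡ 98 (mod 312).


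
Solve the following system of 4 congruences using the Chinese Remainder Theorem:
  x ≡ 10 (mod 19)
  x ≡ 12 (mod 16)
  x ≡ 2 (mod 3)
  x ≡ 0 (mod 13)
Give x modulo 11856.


Product of moduli M = 19 · 16 · 3 · 13 = 11856.
Merge one congruence at a time:
  Start: x ≡ 10 (mod 19).
  Combine with x ≡ 12 (mod 16); new modulus lcm = 304.
    Write x = 10 + 19·t and substitute into x ≡ 12 (mod 16): 19·t ≡ 12 − 10 = 2 (mod 16).
    Reduce coefficients mod 16: 3·t ≡ 2 (mod 16).
    The inverse of 3 mod 16 is 11 (since 3·11 = 33 = 2·16 + 1), so t ≡ 11·2 = 22 ≡ 6 (mod 16).
    Then x = 10 + 19·6 = 124, valid modulo lcm(19, 16) = 304: x ≡ 124 (mod 304).
  Combine with x ≡ 2 (mod 3); new modulus lcm = 912.
    Write x = 124 + 304·t and substitute into x ≡ 2 (mod 3): 304·t ≡ 2 − 124 = -122 (mod 3).
    Reduce coefficients mod 3: 1·t ≡ 1 (mod 3).
    So t ≡ 1 (mod 3).
    Then x = 124 + 304·1 = 428, valid modulo lcm(304, 3) = 912: x ≡ 428 (mod 912).
  Combine with x ≡ 0 (mod 13); new modulus lcm = 11856.
    Write x = 428 + 912·t and substitute into x ≡ 0 (mod 13): 912·t ≡ 0 − 428 = -428 (mod 13).
    Reduce coefficients mod 13: 2·t ≡ 1 (mod 13).
    The inverse of 2 mod 13 is 7 (since 2·7 = 14 = 1·13 + 1), so t ≡ 7·1 = 7 ≡ 7 (mod 13).
    Then x = 428 + 912·7 = 6812, valid modulo lcm(912, 13) = 11856: x ≡ 6812 (mod 11856).
Verify against each original: 6812 mod 19 = 10, 6812 mod 16 = 12, 6812 mod 3 = 2, 6812 mod 13 = 0.

x ≡ 6812 (mod 11856).


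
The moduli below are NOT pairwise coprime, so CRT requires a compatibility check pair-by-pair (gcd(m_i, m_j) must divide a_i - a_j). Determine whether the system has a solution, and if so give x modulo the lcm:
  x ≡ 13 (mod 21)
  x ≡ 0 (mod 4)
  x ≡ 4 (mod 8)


Moduli 21, 4, 8 are not pairwise coprime, so CRT works modulo lcm(m_i) when all pairwise compatibility conditions hold.
Pairwise compatibility: gcd(m_i, m_j) must divide a_i - a_j for every pair.
Merge one congruence at a time:
  Start: x ≡ 13 (mod 21).
  Combine with x ≡ 0 (mod 4): gcd(21, 4) = 1; 0 - 13 = -13, which IS divisible by 1, so compatible.
    Write x = 13 + 21·t and substitute into x ≡ 0 (mod 4): 21·t ≡ 0 − 13 = -13 (mod 4).
    Reduce coefficients mod 4: 1·t ≡ 3 (mod 4).
    So t ≡ 3 (mod 4).
    Then x = 13 + 21·3 = 76, valid modulo lcm(21, 4) = 84: x ≡ 76 (mod 84).
  Combine with x ≡ 4 (mod 8): gcd(84, 8) = 4; 4 - 76 = -72, which IS divisible by 4, so compatible.
    Write x = 76 + 84·t and substitute into x ≡ 4 (mod 8): 84·t ≡ 4 − 76 = -72 (mod 8).
    Divide the congruence (and modulus) by g = 4: 21·t ≡ -18 (mod 2).
    Reduce coefficients mod 2: 1·t ≡ 0 (mod 2).
    So t ≡ 0 (mod 2).
    Then x = 76 + 84·0 = 76, valid modulo lcm(84, 8) = 168: x ≡ 76 (mod 168).
Verify: 76 mod 21 = 13, 76 mod 4 = 0, 76 mod 8 = 4.

x ≡ 76 (mod 168).


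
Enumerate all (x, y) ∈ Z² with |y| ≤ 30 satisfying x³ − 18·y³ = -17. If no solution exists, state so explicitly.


The equation is x³ - 18y³ = -17. For fixed y, x³ = 18·y³ − 17, so a solution requires the RHS to be a perfect cube.
Strategy: iterate y from -30 to 30, compute RHS = 18·y³ − 17, and check whether it is a (positive or negative) perfect cube.
Check small values of y:
  y = 0: RHS = -17 is not a perfect cube.
  y = 1: RHS = 1 = (1)³ ⇒ x = 1 works.
  y = -1: RHS = -35 is not a perfect cube.
  y = 2: RHS = 127 is not a perfect cube.
  y = -2: RHS = -161 is not a perfect cube.
  y = 3: RHS = 469 is not a perfect cube.
  y = -3: RHS = -503 is not a perfect cube.
Continuing the search up to |y| = 30 finds no further solutions beyond those listed.
Collected solutions: (1, 1).

Solutions (with |y| ≤ 30): (1, 1).


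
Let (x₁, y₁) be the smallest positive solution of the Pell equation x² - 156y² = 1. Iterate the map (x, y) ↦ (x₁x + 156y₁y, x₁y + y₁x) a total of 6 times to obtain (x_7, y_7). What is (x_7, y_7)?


Step 1: Find the fundamental solution (x₁, y₁) of x² - 156y² = 1.
  Expand √156 as a continued fraction. a₀ = ⌊√156⌋ = 12; iterate m_{k+1} = d_k·a_k − m_k, d_{k+1} = (156 − m_{k+1}²)/d_k, a_{k+1} = ⌊(a₀ + m_{k+1})/d_{k+1}⌋ (starting m₀ = 0, d₀ = 1), with convergents p_k = a_k·p_{k-1} + p_{k-2}, q_k = a_k·q_{k-1} + q_{k-2} (p₋₁ = 1, q₋₁ = 0):
  k = 0: a₀ = 12; p₀/q₀ = 12/1; p₀² − 156·q₀² = 144 − 156 = -12.
  k = 1: m = 12, d = 12, a = ⌊(12 + 12)/12⌋ = 2; p/q = (2·12 + 1)/(2·1 + 0) = 25/2; p² − 156·q² = 625 − 624 = 1.
  The first convergent with p² − 156·q² = 1 gives the fundamental solution (x₁, y₁) = (25, 2).
Step 2: Apply the recurrence (x_{n+1}, y_{n+1}) = (x₁x_n + 156y₁y_n, x₁y_n + y₁x_n) repeatedly.
  From (x_1, y_1) = (25, 2): x_2 = 25·25 + 156·2·2 = 1249; y_2 = 25·2 + 2·25 = 100.
  From (x_2, y_2) = (1249, 100): x_3 = 25·1249 + 156·2·100 = 62425; y_3 = 25·100 + 2·1249 = 4998.
  From (x_3, y_3) = (62425, 4998): x_4 = 25·62425 + 156·2·4998 = 3120001; y_4 = 25·4998 + 2·62425 = 249800.
  From (x_4, y_4) = (3120001, 249800): x_5 = 25·3120001 + 156·2·249800 = 155937625; y_5 = 25·249800 + 2·3120001 = 12485002.
  From (x_5, y_5) = (155937625, 12485002): x_6 = 25·155937625 + 156·2·12485002 = 7793761249; y_6 = 25·12485002 + 2·155937625 = 624000300.
  From (x_6, y_6) = (7793761249, 624000300): x_7 = 25·7793761249 + 156·2·624000300 = 389532124825; y_7 = 25·624000300 + 2·7793761249 = 31187529998.
Step 3: Verify x_7² - 156·y_7² = 151735276270679381280625 - 151735276270679381280624 = 1 (should be 1). ✓

(x_1, y_1) = (25, 2); (x_7, y_7) = (389532124825, 31187529998).


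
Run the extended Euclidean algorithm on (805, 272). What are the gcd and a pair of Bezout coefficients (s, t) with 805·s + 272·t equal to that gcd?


Euclidean algorithm on (805, 272) — divide until remainder is 0:
  805 = 2 · 272 + 261
  272 = 1 · 261 + 11
  261 = 23 · 11 + 8
  11 = 1 · 8 + 3
  8 = 2 · 3 + 2
  3 = 1 · 2 + 1
  2 = 2 · 1 + 0
gcd(805, 272) = 1.
Track Bezout coefficients alongside the remainders: start with r₀ = 805 = a·1 + b·0 (s = 1, t = 0) and r₁ = 272 = a·0 + b·1 (s = 0, t = 1); each new remainder r_{k+1} = r_{k-1} − q_k·r_k inherits s_{k+1} = s_{k-1} − q_k·s_k, t_{k+1} = t_{k-1} − q_k·t_k, so r_k = a·s_k + b·t_k at every step:
  q = 2: r = 261, s = 1 − 2·0 = 1, t = 0 − 2·1 = -2  (check: 805·1 + 272·(-2) = 261)
  q = 1: r = 11, s = 0 − 1·1 = -1, t = 1 − 1·(-2) = 3  (check: 805·(-1) + 272·3 = 11)
  q = 23: r = 8, s = 1 − 23·(-1) = 24, t = -2 − 23·3 = -71  (check: 805·24 + 272·(-71) = 8)
  q = 1: r = 3, s = -1 − 1·24 = -25, t = 3 − 1·(-71) = 74  (check: 805·(-25) + 272·74 = 3)
  q = 2: r = 2, s = 24 − 2·(-25) = 74, t = -71 − 2·74 = -219  (check: 805·74 + 272·(-219) = 2)
  q = 1: r = 1, s = -25 − 1·74 = -99, t = 74 − 1·(-219) = 293  (check: 805·(-99) + 272·293 = 1)
The row with r = 1 (the gcd) gives the Bezout coefficients s = -99, t = 293.
Result: 805 · (-99) + 272 · (293) = 1.

gcd(805, 272) = 1; s = -99, t = 293 (check: 805·(-99) + 272·293 = 1).


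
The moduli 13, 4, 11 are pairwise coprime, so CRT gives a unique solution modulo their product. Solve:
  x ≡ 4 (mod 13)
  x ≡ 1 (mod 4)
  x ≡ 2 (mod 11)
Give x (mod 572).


Moduli 13, 4, 11 are pairwise coprime; by CRT there is a unique solution modulo M = 13 · 4 · 11 = 572.
Solve pairwise, accumulating the modulus:
  Start with x ≡ 4 (mod 13).
  Combine with x ≡ 1 (mod 4): since gcd(13, 4) = 1, we get a unique residue mod 52.
    Write x = 4 + 13·t and substitute into x ≡ 1 (mod 4): 13·t ≡ 1 − 4 = -3 (mod 4).
    Reduce coefficients mod 4: 1·t ≡ 1 (mod 4).
    So t ≡ 1 (mod 4).
    Then x = 4 + 13·1 = 17, valid modulo lcm(13, 4) = 52: x ≡ 17 (mod 52).
  Combine with x ≡ 2 (mod 11): since gcd(52, 11) = 1, we get a unique residue mod 572.
    Write x = 17 + 52·t and substitute into x ≡ 2 (mod 11): 52·t ≡ 2 − 17 = -15 (mod 11).
    Reduce coefficients mod 11: 8·t ≡ 7 (mod 11).
    The inverse of 8 mod 11 is 7 (since 8·7 = 56 = 5·11 + 1), so t ≡ 7·7 = 49 ≡ 5 (mod 11).
    Then x = 17 + 52·5 = 277, valid modulo lcm(52, 11) = 572: x ≡ 277 (mod 572).
Verify: 277 mod 13 = 4 ✓, 277 mod 4 = 1 ✓, 277 mod 11 = 2 ✓.

x ≡ 277 (mod 572).


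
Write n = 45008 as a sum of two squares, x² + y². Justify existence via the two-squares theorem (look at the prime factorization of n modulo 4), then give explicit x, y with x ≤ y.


Step 1: Factor n = 45008 = 2^4 · 29 · 97.
Step 2: Check the mod-4 condition on each prime factor: 2 = 2 (special); 29 ≡ 1 (mod 4), exponent 1; 97 ≡ 1 (mod 4), exponent 1.
All primes ≡ 3 (mod 4) appear to even exponent (or don't appear), so by the two-squares theorem n IS expressible as a sum of two squares.
Step 3: Build a representation. Group n = k² · m with k = 4 and m = 29 · 97 = 2813 (a product of primes ≡ 1 (mod 4)); a representation of m scales to one of n via (k·x)² + (k·y)² = k²(x² + y²). Each prime p ≡ 1 (mod 4) is itself a sum of two squares; find a² by testing p − a² for a perfect square:
  29: 29 − 1² = 28, 29 − 2² = 25 = 5² ⇒ 29 = 2² + 5².
  97: 97 − 1² = 96, 97 − 2² = 93, 97 − 3² = 88, 97 − 4² = 81 = 9² ⇒ 97 = 4² + 9².
  Combine using the Brahmagupta–Fibonacci identity (a² + b²)(c² + d²) = (ac − bd)² + (ad + bc)² = (ac + bd)² + (ad − bc)²:
  29 · 97 = 2813: from (2² + 5²)(4² + 9²), take (2·4 − 5·9, 2·9 + 5·4) = (8 − 45, 18 + 20) = (-37, 38); dropping signs (only squares matter) gives (37, 38); check 37² + 38² = 1369 + 1444 = 2813 ✓.
  Scale by k = 4: (4·37, 4·38) = (148, 152).
Step 4: Order so x ≤ y and verify: 148² + 152² = 21904 + 23104 = 45008 = n. ✓

n = 45008 = 148² + 152² (one valid representation with x ≤ y).


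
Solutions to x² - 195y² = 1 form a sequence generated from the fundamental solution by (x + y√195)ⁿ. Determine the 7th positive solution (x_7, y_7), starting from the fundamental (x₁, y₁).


Step 1: Find the fundamental solution (x₁, y₁) of x² - 195y² = 1.
  Expand √195 as a continued fraction. a₀ = ⌊√195⌋ = 13; iterate m_{k+1} = d_k·a_k − m_k, d_{k+1} = (195 − m_{k+1}²)/d_k, a_{k+1} = ⌊(a₀ + m_{k+1})/d_{k+1}⌋ (starting m₀ = 0, d₀ = 1), with convergents p_k = a_k·p_{k-1} + p_{k-2}, q_k = a_k·q_{k-1} + q_{k-2} (p₋₁ = 1, q₋₁ = 0):
  k = 0: a₀ = 13; p₀/q₀ = 13/1; p₀² − 195·q₀² = 169 − 195 = -26.
  k = 1: m = 13, d = 26, a = ⌊(13 + 13)/26⌋ = 1; p/q = (1·13 + 1)/(1·1 + 0) = 14/1; p² − 195·q² = 196 − 195 = 1.
  The first convergent with p² − 195·q² = 1 gives the fundamental solution (x₁, y₁) = (14, 1).
Step 2: Apply the recurrence (x_{n+1}, y_{n+1}) = (x₁x_n + 195y₁y_n, x₁y_n + y₁x_n) repeatedly.
  From (x_1, y_1) = (14, 1): x_2 = 14·14 + 195·1·1 = 391; y_2 = 14·1 + 1·14 = 28.
  From (x_2, y_2) = (391, 28): x_3 = 14·391 + 195·1·28 = 10934; y_3 = 14·28 + 1·391 = 783.
  From (x_3, y_3) = (10934, 783): x_4 = 14·10934 + 195·1·783 = 305761; y_4 = 14·783 + 1·10934 = 21896.
  From (x_4, y_4) = (305761, 21896): x_5 = 14·305761 + 195·1·21896 = 8550374; y_5 = 14·21896 + 1·305761 = 612305.
  From (x_5, y_5) = (8550374, 612305): x_6 = 14·8550374 + 195·1·612305 = 239104711; y_6 = 14·612305 + 1·8550374 = 17122644.
  From (x_6, y_6) = (239104711, 17122644): x_7 = 14·239104711 + 195·1·17122644 = 6686381534; y_7 = 14·17122644 + 1·239104711 = 478821727.
Step 3: Verify x_7² - 195·y_7² = 44707698018216193156 - 44707698018216193155 = 1 (should be 1). ✓

(x_1, y_1) = (14, 1); (x_7, y_7) = (6686381534, 478821727).


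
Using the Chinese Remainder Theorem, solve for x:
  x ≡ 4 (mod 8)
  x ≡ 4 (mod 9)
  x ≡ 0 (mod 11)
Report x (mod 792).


Moduli 8, 9, 11 are pairwise coprime; by CRT there is a unique solution modulo M = 8 · 9 · 11 = 792.
Solve pairwise, accumulating the modulus:
  Start with x ≡ 4 (mod 8).
  Combine with x ≡ 4 (mod 9): since gcd(8, 9) = 1, we get a unique residue mod 72.
    Write x = 4 + 8·t and substitute into x ≡ 4 (mod 9): 8·t ≡ 4 − 4 = 0 (mod 9).
    The inverse of 8 mod 9 is 8 (since 8·8 = 64 = 7·9 + 1), so t ≡ 8·0 = 0 ≡ 0 (mod 9).
    Then x = 4 + 8·0 = 4, valid modulo lcm(8, 9) = 72: x ≡ 4 (mod 72).
  Combine with x ≡ 0 (mod 11): since gcd(72, 11) = 1, we get a unique residue mod 792.
    Write x = 4 + 72·t and substitute into x ≡ 0 (mod 11): 72·t ≡ 0 − 4 = -4 (mod 11).
    Reduce coefficients mod 11: 6·t ≡ 7 (mod 11).
    The inverse of 6 mod 11 is 2 (since 6·2 = 12 = 1·11 + 1), so t ≡ 2·7 = 14 ≡ 3 (mod 11).
    Then x = 4 + 72·3 = 220, valid modulo lcm(72, 11) = 792: x ≡ 220 (mod 792).
Verify: 220 mod 8 = 4 ✓, 220 mod 9 = 4 ✓, 220 mod 11 = 0 ✓.

x ≡ 220 (mod 792).


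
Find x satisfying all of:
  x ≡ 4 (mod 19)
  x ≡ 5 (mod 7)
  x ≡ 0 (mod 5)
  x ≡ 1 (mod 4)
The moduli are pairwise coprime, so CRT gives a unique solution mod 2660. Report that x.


Product of moduli M = 19 · 7 · 5 · 4 = 2660.
Merge one congruence at a time:
  Start: x ≡ 4 (mod 19).
  Combine with x ≡ 5 (mod 7); new modulus lcm = 133.
    Write x = 4 + 19·t and substitute into x ≡ 5 (mod 7): 19·t ≡ 5 − 4 = 1 (mod 7).
    Reduce coefficients mod 7: 5·t ≡ 1 (mod 7).
    The inverse of 5 mod 7 is 3 (since 5·3 = 15 = 2·7 + 1), so t ≡ 3·1 = 3 ≡ 3 (mod 7).
    Then x = 4 + 19·3 = 61, valid modulo lcm(19, 7) = 133: x ≡ 61 (mod 133).
  Combine with x ≡ 0 (mod 5); new modulus lcm = 665.
    Write x = 61 + 133·t and substitute into x ≡ 0 (mod 5): 133·t ≡ 0 − 61 = -61 (mod 5).
    Reduce coefficients mod 5: 3·t ≡ 4 (mod 5).
    The inverse of 3 mod 5 is 2 (since 3·2 = 6 = 1·5 + 1), so t ≡ 2·4 = 8 ≡ 3 (mod 5).
    Then x = 61 + 133·3 = 460, valid modulo lcm(133, 5) = 665: x ≡ 460 (mod 665).
  Combine with x ≡ 1 (mod 4); new modulus lcm = 2660.
    Write x = 460 + 665·t and substitute into x ≡ 1 (mod 4): 665·t ≡ 1 − 460 = -459 (mod 4).
    Reduce coefficients mod 4: 1·t ≡ 1 (mod 4).
    So t ≡ 1 (mod 4).
    Then x = 460 + 665·1 = 1125, valid modulo lcm(665, 4) = 2660: x ≡ 1125 (mod 2660).
Verify against each original: 1125 mod 19 = 4, 1125 mod 7 = 5, 1125 mod 5 = 0, 1125 mod 4 = 1.

x ≡ 1125 (mod 2660).


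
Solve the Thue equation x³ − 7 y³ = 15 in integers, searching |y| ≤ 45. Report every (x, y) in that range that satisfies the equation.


The equation is x³ - 7y³ = 15. For fixed y, x³ = 7·y³ + 15, so a solution requires the RHS to be a perfect cube.
Strategy: iterate y from -45 to 45, compute RHS = 7·y³ + 15, and check whether it is a (positive or negative) perfect cube.
Check small values of y:
  y = 0: RHS = 15 is not a perfect cube.
  y = 1: RHS = 22 is not a perfect cube.
  y = -1: RHS = 8 = (2)³ ⇒ x = 2 works.
  y = 2: RHS = 71 is not a perfect cube.
  y = -2: RHS = -41 is not a perfect cube.
  y = 3: RHS = 204 is not a perfect cube.
  y = -3: RHS = -174 is not a perfect cube.
Continuing, at y = 23: RHS = 85184 = (44)³ ⇒ x = 44 works.
Searching the remaining y in |y| ≤ 45 finds no further solutions.
Collected solutions: (2, -1), (44, 23).

Solutions (with |y| ≤ 45): (2, -1), (44, 23).


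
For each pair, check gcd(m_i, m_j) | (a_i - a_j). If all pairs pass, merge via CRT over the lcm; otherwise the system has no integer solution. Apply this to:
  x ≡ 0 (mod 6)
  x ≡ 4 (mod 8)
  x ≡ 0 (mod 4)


Moduli 6, 8, 4 are not pairwise coprime, so CRT works modulo lcm(m_i) when all pairwise compatibility conditions hold.
Pairwise compatibility: gcd(m_i, m_j) must divide a_i - a_j for every pair.
Merge one congruence at a time:
  Start: x ≡ 0 (mod 6).
  Combine with x ≡ 4 (mod 8): gcd(6, 8) = 2; 4 - 0 = 4, which IS divisible by 2, so compatible.
    Write x = 0 + 6·t and substitute into x ≡ 4 (mod 8): 6·t ≡ 4 − 0 = 4 (mod 8).
    Divide the congruence (and modulus) by g = 2: 3·t ≡ 2 (mod 4).
    The inverse of 3 mod 4 is 3 (since 3·3 = 9 = 2·4 + 1), so t ≡ 3·2 = 6 ≡ 2 (mod 4).
    Then x = 0 + 6·2 = 12, valid modulo lcm(6, 8) = 24: x ≡ 12 (mod 24).
  Combine with x ≡ 0 (mod 4): gcd(24, 4) = 4; 0 - 12 = -12, which IS divisible by 4, so compatible.
    Write x = 12 + 24·t and substitute into x ≡ 0 (mod 4): 24·t ≡ 0 − 12 = -12 (mod 4).
    Divide the congruence (and modulus) by g = 4: 6·t ≡ -3 (mod 1).
    Modulo 1 every t works; take t = 0.
    Then x = 12 + 24·0 = 12, valid modulo lcm(24, 4) = 24: x ≡ 12 (mod 24).
Verify: 12 mod 6 = 0, 12 mod 8 = 4, 12 mod 4 = 0.

x ≡ 12 (mod 24).


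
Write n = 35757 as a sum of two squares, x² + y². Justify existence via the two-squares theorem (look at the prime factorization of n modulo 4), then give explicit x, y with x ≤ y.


Step 1: Factor n = 35757 = 3^2 · 29 · 137.
Step 2: Check the mod-4 condition on each prime factor: 3 ≡ 3 (mod 4), exponent 2 (must be even); 29 ≡ 1 (mod 4), exponent 1; 137 ≡ 1 (mod 4), exponent 1.
All primes ≡ 3 (mod 4) appear to even exponent (or don't appear), so by the two-squares theorem n IS expressible as a sum of two squares.
Step 3: Build a representation. Group n = k² · m with k = 3 and m = 29 · 137 = 3973 (a product of primes ≡ 1 (mod 4)); a representation of m scales to one of n via (k·x)² + (k·y)² = k²(x² + y²). Each prime p ≡ 1 (mod 4) is itself a sum of two squares; find a² by testing p − a² for a perfect square:
  29: 29 − 1² = 28, 29 − 2² = 25 = 5² ⇒ 29 = 2² + 5².
  137: 137 − 1² = 136, 137 − 2² = 133, 137 − 3² = 128, 137 − 4² = 121 = 11² ⇒ 137 = 4² + 11².
  Combine using the Brahmagupta–Fibonacci identity (a² + b²)(c² + d²) = (ac − bd)² + (ad + bc)² = (ac + bd)² + (ad − bc)²:
  29 · 137 = 3973: from (2² + 5²)(4² + 11²), take (2·4 − 5·11, 2·11 + 5·4) = (8 − 55, 22 + 20) = (-47, 42); dropping signs (only squares matter) gives (47, 42); check 47² + 42² = 2209 + 1764 = 3973 ✓.
  Scale by k = 3: (3·47, 3·42) = (141, 126).
Step 4: Order so x ≤ y and verify: 126² + 141² = 15876 + 19881 = 35757 = n. ✓

n = 35757 = 126² + 141² (one valid representation with x ≤ y).


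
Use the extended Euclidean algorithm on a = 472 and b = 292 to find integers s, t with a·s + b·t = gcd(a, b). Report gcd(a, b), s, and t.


Euclidean algorithm on (472, 292) — divide until remainder is 0:
  472 = 1 · 292 + 180
  292 = 1 · 180 + 112
  180 = 1 · 112 + 68
  112 = 1 · 68 + 44
  68 = 1 · 44 + 24
  44 = 1 · 24 + 20
  24 = 1 · 20 + 4
  20 = 5 · 4 + 0
gcd(472, 292) = 4.
Track Bezout coefficients alongside the remainders: start with r₀ = 472 = a·1 + b·0 (s = 1, t = 0) and r₁ = 292 = a·0 + b·1 (s = 0, t = 1); each new remainder r_{k+1} = r_{k-1} − q_k·r_k inherits s_{k+1} = s_{k-1} − q_k·s_k, t_{k+1} = t_{k-1} − q_k·t_k, so r_k = a·s_k + b·t_k at every step:
  q = 1: r = 180, s = 1 − 1·0 = 1, t = 0 − 1·1 = -1  (check: 472·1 + 292·(-1) = 180)
  q = 1: r = 112, s = 0 − 1·1 = -1, t = 1 − 1·(-1) = 2  (check: 472·(-1) + 292·2 = 112)
  q = 1: r = 68, s = 1 − 1·(-1) = 2, t = -1 − 1·2 = -3  (check: 472·2 + 292·(-3) = 68)
  q = 1: r = 44, s = -1 − 1·2 = -3, t = 2 − 1·(-3) = 5  (check: 472·(-3) + 292·5 = 44)
  q = 1: r = 24, s = 2 − 1·(-3) = 5, t = -3 − 1·5 = -8  (check: 472·5 + 292·(-8) = 24)
  q = 1: r = 20, s = -3 − 1·5 = -8, t = 5 − 1·(-8) = 13  (check: 472·(-8) + 292·13 = 20)
  q = 1: r = 4, s = 5 − 1·(-8) = 13, t = -8 − 1·13 = -21  (check: 472·13 + 292·(-21) = 4)
The row with r = 4 (the gcd) gives the Bezout coefficients s = 13, t = -21.
Result: 472 · (13) + 292 · (-21) = 4.

gcd(472, 292) = 4; s = 13, t = -21 (check: 472·13 + 292·(-21) = 4).


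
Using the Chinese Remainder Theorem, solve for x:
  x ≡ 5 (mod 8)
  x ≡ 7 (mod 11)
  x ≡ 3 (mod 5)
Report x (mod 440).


Moduli 8, 11, 5 are pairwise coprime; by CRT there is a unique solution modulo M = 8 · 11 · 5 = 440.
Solve pairwise, accumulating the modulus:
  Start with x ≡ 5 (mod 8).
  Combine with x ≡ 7 (mod 11): since gcd(8, 11) = 1, we get a unique residue mod 88.
    Write x = 5 + 8·t and substitute into x ≡ 7 (mod 11): 8·t ≡ 7 − 5 = 2 (mod 11).
    The inverse of 8 mod 11 is 7 (since 8·7 = 56 = 5·11 + 1), so t ≡ 7·2 = 14 ≡ 3 (mod 11).
    Then x = 5 + 8·3 = 29, valid modulo lcm(8, 11) = 88: x ≡ 29 (mod 88).
  Combine with x ≡ 3 (mod 5): since gcd(88, 5) = 1, we get a unique residue mod 440.
    Write x = 29 + 88·t and substitute into x ≡ 3 (mod 5): 88·t ≡ 3 − 29 = -26 (mod 5).
    Reduce coefficients mod 5: 3·t ≡ 4 (mod 5).
    The inverse of 3 mod 5 is 2 (since 3·2 = 6 = 1·5 + 1), so t ≡ 2·4 = 8 ≡ 3 (mod 5).
    Then x = 29 + 88·3 = 293, valid modulo lcm(88, 5) = 440: x ≡ 293 (mod 440).
Verify: 293 mod 8 = 5 ✓, 293 mod 11 = 7 ✓, 293 mod 5 = 3 ✓.

x ≡ 293 (mod 440).


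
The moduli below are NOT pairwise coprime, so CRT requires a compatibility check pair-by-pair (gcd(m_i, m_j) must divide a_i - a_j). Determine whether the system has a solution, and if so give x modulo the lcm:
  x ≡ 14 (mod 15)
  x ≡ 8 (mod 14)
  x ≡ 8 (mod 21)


Moduli 15, 14, 21 are not pairwise coprime, so CRT works modulo lcm(m_i) when all pairwise compatibility conditions hold.
Pairwise compatibility: gcd(m_i, m_j) must divide a_i - a_j for every pair.
Merge one congruence at a time:
  Start: x ≡ 14 (mod 15).
  Combine with x ≡ 8 (mod 14): gcd(15, 14) = 1; 8 - 14 = -6, which IS divisible by 1, so compatible.
    Write x = 14 + 15·t and substitute into x ≡ 8 (mod 14): 15·t ≡ 8 − 14 = -6 (mod 14).
    Reduce coefficients mod 14: 1·t ≡ 8 (mod 14).
    So t ≡ 8 (mod 14).
    Then x = 14 + 15·8 = 134, valid modulo lcm(15, 14) = 210: x ≡ 134 (mod 210).
  Combine with x ≡ 8 (mod 21): gcd(210, 21) = 21; 8 - 134 = -126, which IS divisible by 21, so compatible.
    Write x = 134 + 210·t and substitute into x ≡ 8 (mod 21): 210·t ≡ 8 − 134 = -126 (mod 21).
    Divide the congruence (and modulus) by g = 21: 10·t ≡ -6 (mod 1).
    Modulo 1 every t works; take t = 0.
    Then x = 134 + 210·0 = 134, valid modulo lcm(210, 21) = 210: x ≡ 134 (mod 210).
Verify: 134 mod 15 = 14, 134 mod 14 = 8, 134 mod 21 = 8.

x ≡ 134 (mod 210).


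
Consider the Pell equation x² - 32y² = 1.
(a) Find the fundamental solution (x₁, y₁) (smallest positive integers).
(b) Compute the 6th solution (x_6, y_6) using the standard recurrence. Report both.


Step 1: Find the fundamental solution (x₁, y₁) of x² - 32y² = 1.
  Expand √32 as a continued fraction. a₀ = ⌊√32⌋ = 5; iterate m_{k+1} = d_k·a_k − m_k, d_{k+1} = (32 − m_{k+1}²)/d_k, a_{k+1} = ⌊(a₀ + m_{k+1})/d_{k+1}⌋ (starting m₀ = 0, d₀ = 1), with convergents p_k = a_k·p_{k-1} + p_{k-2}, q_k = a_k·q_{k-1} + q_{k-2} (p₋₁ = 1, q₋₁ = 0):
  k = 0: a₀ = 5; p₀/q₀ = 5/1; p₀² − 32·q₀² = 25 − 32 = -7.
  k = 1: m = 5, d = 7, a = ⌊(5 + 5)/7⌋ = 1; p/q = (1·5 + 1)/(1·1 + 0) = 6/1; p² − 32·q² = 36 − 32 = 4.
  k = 2: m = 2, d = 4, a = ⌊(5 + 2)/4⌋ = 1; p/q = (1·6 + 5)/(1·1 + 1) = 11/2; p² − 32·q² = 121 − 128 = -7.
  k = 3: m = 2, d = 7, a = ⌊(5 + 2)/7⌋ = 1; p/q = (1·11 + 6)/(1·2 + 1) = 17/3; p² − 32·q² = 289 − 288 = 1.
  The first convergent with p² − 32·q² = 1 gives the fundamental solution (x₁, y₁) = (17, 3).
Step 2: Apply the recurrence (x_{n+1}, y_{n+1}) = (x₁x_n + 32y₁y_n, x₁y_n + y₁x_n) repeatedly.
  From (x_1, y_1) = (17, 3): x_2 = 17·17 + 32·3·3 = 577; y_2 = 17·3 + 3·17 = 102.
  From (x_2, y_2) = (577, 102): x_3 = 17·577 + 32·3·102 = 19601; y_3 = 17·102 + 3·577 = 3465.
  From (x_3, y_3) = (19601, 3465): x_4 = 17·19601 + 32·3·3465 = 665857; y_4 = 17·3465 + 3·19601 = 117708.
  From (x_4, y_4) = (665857, 117708): x_5 = 17·665857 + 32·3·117708 = 22619537; y_5 = 17·117708 + 3·665857 = 3998607.
  From (x_5, y_5) = (22619537, 3998607): x_6 = 17·22619537 + 32·3·3998607 = 768398401; y_6 = 17·3998607 + 3·22619537 = 135834930.
Step 3: Verify x_6² - 32·y_6² = 590436102659356801 - 590436102659356800 = 1 (should be 1). ✓

(x_1, y_1) = (17, 3); (x_6, y_6) = (768398401, 135834930).


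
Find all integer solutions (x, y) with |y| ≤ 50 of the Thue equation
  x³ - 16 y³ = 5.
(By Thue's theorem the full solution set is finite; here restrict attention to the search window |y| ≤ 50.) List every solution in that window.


The equation is x³ - 16y³ = 5. For fixed y, x³ = 16·y³ + 5, so a solution requires the RHS to be a perfect cube.
Strategy: iterate y from -50 to 50, compute RHS = 16·y³ + 5, and check whether it is a (positive or negative) perfect cube.
Check small values of y:
  y = 0: RHS = 5 is not a perfect cube.
  y = 1: RHS = 21 is not a perfect cube.
  y = -1: RHS = -11 is not a perfect cube.
  y = 2: RHS = 133 is not a perfect cube.
  y = -2: RHS = -123 is not a perfect cube.
  y = 3: RHS = 437 is not a perfect cube.
  y = -3: RHS = -427 is not a perfect cube.
Continuing the search up to |y| = 50 finds no solutions either.
No (x, y) in the scanned range satisfies the equation.

No integer solutions with |y| ≤ 50.


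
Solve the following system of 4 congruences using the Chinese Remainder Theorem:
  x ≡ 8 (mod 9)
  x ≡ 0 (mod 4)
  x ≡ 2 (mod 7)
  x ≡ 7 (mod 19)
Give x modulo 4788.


Product of moduli M = 9 · 4 · 7 · 19 = 4788.
Merge one congruence at a time:
  Start: x ≡ 8 (mod 9).
  Combine with x ≡ 0 (mod 4); new modulus lcm = 36.
    Write x = 8 + 9·t and substitute into x ≡ 0 (mod 4): 9·t ≡ 0 − 8 = -8 (mod 4).
    Reduce coefficients mod 4: 1·t ≡ 0 (mod 4).
    So t ≡ 0 (mod 4).
    Then x = 8 + 9·0 = 8, valid modulo lcm(9, 4) = 36: x ≡ 8 (mod 36).
  Combine with x ≡ 2 (mod 7); new modulus lcm = 252.
    Write x = 8 + 36·t and substitute into x ≡ 2 (mod 7): 36·t ≡ 2 − 8 = -6 (mod 7).
    Reduce coefficients mod 7: 1·t ≡ 1 (mod 7).
    So t ≡ 1 (mod 7).
    Then x = 8 + 36·1 = 44, valid modulo lcm(36, 7) = 252: x ≡ 44 (mod 252).
  Combine with x ≡ 7 (mod 19); new modulus lcm = 4788.
    Write x = 44 + 252·t and substitute into x ≡ 7 (mod 19): 252·t ≡ 7 − 44 = -37 (mod 19).
    Reduce coefficients mod 19: 5·t ≡ 1 (mod 19).
    The inverse of 5 mod 19 is 4 (since 5·4 = 20 = 1·19 + 1), so t ≡ 4·1 = 4 ≡ 4 (mod 19).
    Then x = 44 + 252·4 = 1052, valid modulo lcm(252, 19) = 4788: x ≡ 1052 (mod 4788).
Verify against each original: 1052 mod 9 = 8, 1052 mod 4 = 0, 1052 mod 7 = 2, 1052 mod 19 = 7.

x ≡ 1052 (mod 4788).
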